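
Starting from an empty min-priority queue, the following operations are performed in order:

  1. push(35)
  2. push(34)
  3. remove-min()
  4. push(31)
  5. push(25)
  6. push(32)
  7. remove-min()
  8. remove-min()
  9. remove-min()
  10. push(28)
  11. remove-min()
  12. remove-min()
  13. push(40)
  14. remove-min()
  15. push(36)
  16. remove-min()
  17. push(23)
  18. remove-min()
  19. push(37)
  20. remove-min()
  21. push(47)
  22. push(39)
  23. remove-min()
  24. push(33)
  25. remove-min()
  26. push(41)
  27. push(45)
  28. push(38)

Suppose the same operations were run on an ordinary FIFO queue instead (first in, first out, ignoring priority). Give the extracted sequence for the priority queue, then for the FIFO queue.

priority queue: [34, 25, 31, 32, 28, 35, 40, 36, 23, 37, 39, 33]; FIFO queue: 35, 34, 31, 25, 32, 28, 40, 36, 23, 37, 47, 39

insert 35 → {35}
insert 34 → {34, 35}
remove-min → 34; now {35}
insert 31 → {31, 35}
insert 25 → {25, 31, 35}
insert 32 → {25, 31, 32, 35}
remove-min → 25; now {31, 32, 35}
remove-min → 31; now {32, 35}
remove-min → 32; now {35}
insert 28 → {28, 35}
remove-min → 28; now {35}
remove-min → 35; now {}
insert 40 → {40}
remove-min → 40; now {}
insert 36 → {36}
remove-min → 36; now {}
insert 23 → {23}
remove-min → 23; now {}
insert 37 → {37}
remove-min → 37; now {}
insert 47 → {47}
insert 39 → {39, 47}
remove-min → 39; now {47}
insert 33 → {33, 47}
remove-min → 33; now {47}
insert 41 → {41, 47}
insert 45 → {41, 45, 47}
insert 38 → {38, 41, 45, 47}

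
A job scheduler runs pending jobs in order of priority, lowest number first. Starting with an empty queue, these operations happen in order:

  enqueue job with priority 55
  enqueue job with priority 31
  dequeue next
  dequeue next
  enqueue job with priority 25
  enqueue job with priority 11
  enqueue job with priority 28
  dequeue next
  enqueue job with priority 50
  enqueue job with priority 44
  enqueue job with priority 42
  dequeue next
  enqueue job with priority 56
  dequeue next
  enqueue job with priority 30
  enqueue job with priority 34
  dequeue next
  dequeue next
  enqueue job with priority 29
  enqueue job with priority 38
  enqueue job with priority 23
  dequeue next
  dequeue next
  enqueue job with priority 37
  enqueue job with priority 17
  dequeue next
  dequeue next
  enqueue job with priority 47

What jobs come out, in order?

31 → 55 → 11 → 25 → 28 → 30 → 34 → 23 → 29 → 17 → 37

insert 55 → {55}
insert 31 → {31, 55}
dequeue next → 31; now {55}
dequeue next → 55; now {}
insert 25 → {25}
insert 11 → {11, 25}
insert 28 → {11, 25, 28}
dequeue next → 11; now {25, 28}
insert 50 → {25, 28, 50}
insert 44 → {25, 28, 44, 50}
insert 42 → {25, 28, 42, 44, 50}
dequeue next → 25; now {28, 42, 44, 50}
insert 56 → {28, 42, 44, 50, 56}
dequeue next → 28; now {42, 44, 50, 56}
insert 30 → {30, 42, 44, 50, 56}
insert 34 → {30, 34, 42, 44, 50, 56}
dequeue next → 30; now {34, 42, 44, 50, 56}
dequeue next → 34; now {42, 44, 50, 56}
insert 29 → {29, 42, 44, 50, 56}
insert 38 → {29, 38, 42, 44, 50, 56}
insert 23 → {23, 29, 38, 42, 44, 50, 56}
dequeue next → 23; now {29, 38, 42, 44, 50, 56}
dequeue next → 29; now {38, 42, 44, 50, 56}
insert 37 → {37, 38, 42, 44, 50, 56}
insert 17 → {17, 37, 38, 42, 44, 50, 56}
dequeue next → 17; now {37, 38, 42, 44, 50, 56}
dequeue next → 37; now {38, 42, 44, 50, 56}
insert 47 → {38, 42, 44, 47, 50, 56}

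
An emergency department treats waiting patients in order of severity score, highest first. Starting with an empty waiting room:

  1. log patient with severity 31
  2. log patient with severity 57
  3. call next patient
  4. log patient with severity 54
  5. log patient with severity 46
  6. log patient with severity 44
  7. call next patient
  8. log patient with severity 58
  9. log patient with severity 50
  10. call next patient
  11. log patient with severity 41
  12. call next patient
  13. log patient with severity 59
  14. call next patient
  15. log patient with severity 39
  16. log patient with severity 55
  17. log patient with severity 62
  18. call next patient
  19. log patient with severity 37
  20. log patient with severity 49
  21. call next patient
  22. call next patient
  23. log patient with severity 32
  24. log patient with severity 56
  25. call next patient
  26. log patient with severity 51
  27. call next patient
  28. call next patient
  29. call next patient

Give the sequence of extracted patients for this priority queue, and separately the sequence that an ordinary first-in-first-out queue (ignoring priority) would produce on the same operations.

insert 31 → {31}
insert 57 → {57, 31}
call next patient → 57; now {31}
insert 54 → {54, 31}
insert 46 → {54, 46, 31}
insert 44 → {54, 46, 44, 31}
call next patient → 54; now {46, 44, 31}
insert 58 → {58, 46, 44, 31}
insert 50 → {58, 50, 46, 44, 31}
call next patient → 58; now {50, 46, 44, 31}
insert 41 → {50, 46, 44, 41, 31}
call next patient → 50; now {46, 44, 41, 31}
insert 59 → {59, 46, 44, 41, 31}
call next patient → 59; now {46, 44, 41, 31}
insert 39 → {46, 44, 41, 39, 31}
insert 55 → {55, 46, 44, 41, 39, 31}
insert 62 → {62, 55, 46, 44, 41, 39, 31}
call next patient → 62; now {55, 46, 44, 41, 39, 31}
insert 37 → {55, 46, 44, 41, 39, 37, 31}
insert 49 → {55, 49, 46, 44, 41, 39, 37, 31}
call next patient → 55; now {49, 46, 44, 41, 39, 37, 31}
call next patient → 49; now {46, 44, 41, 39, 37, 31}
insert 32 → {46, 44, 41, 39, 37, 32, 31}
insert 56 → {56, 46, 44, 41, 39, 37, 32, 31}
call next patient → 56; now {46, 44, 41, 39, 37, 32, 31}
insert 51 → {51, 46, 44, 41, 39, 37, 32, 31}
call next patient → 51; now {46, 44, 41, 39, 37, 32, 31}
call next patient → 46; now {44, 41, 39, 37, 32, 31}
call next patient → 44; now {41, 39, 37, 32, 31}

priority queue: 57, 54, 58, 50, 59, 62, 55, 49, 56, 51, 46, 44; FIFO queue: 31, 57, 54, 46, 44, 58, 50, 41, 59, 39, 55, 62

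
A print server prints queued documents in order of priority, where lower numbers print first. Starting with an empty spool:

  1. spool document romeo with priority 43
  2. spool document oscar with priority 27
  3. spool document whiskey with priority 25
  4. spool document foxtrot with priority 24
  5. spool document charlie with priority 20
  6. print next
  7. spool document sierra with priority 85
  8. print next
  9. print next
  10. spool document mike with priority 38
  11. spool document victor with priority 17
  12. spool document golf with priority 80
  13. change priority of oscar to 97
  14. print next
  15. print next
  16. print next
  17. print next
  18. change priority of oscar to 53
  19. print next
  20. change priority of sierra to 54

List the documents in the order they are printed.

add romeo (priority 43) → {romeo:43}
add oscar (priority 27) → {oscar:27, romeo:43}
add whiskey (priority 25) → {whiskey:25, oscar:27, romeo:43}
add foxtrot (priority 24) → {foxtrot:24, whiskey:25, oscar:27, romeo:43}
add charlie (priority 20) → {charlie:20, foxtrot:24, whiskey:25, oscar:27, romeo:43}
print next → charlie; now {foxtrot:24, whiskey:25, oscar:27, romeo:43}
add sierra (priority 85) → {foxtrot:24, whiskey:25, oscar:27, romeo:43, sierra:85}
print next → foxtrot; now {whiskey:25, oscar:27, romeo:43, sierra:85}
print next → whiskey; now {oscar:27, romeo:43, sierra:85}
add mike (priority 38) → {oscar:27, mike:38, romeo:43, sierra:85}
add victor (priority 17) → {victor:17, oscar:27, mike:38, romeo:43, sierra:85}
add golf (priority 80) → {victor:17, oscar:27, mike:38, romeo:43, golf:80, sierra:85}
update oscar to priority 97 → {victor:17, mike:38, romeo:43, golf:80, sierra:85, oscar:97}
print next → victor; now {mike:38, romeo:43, golf:80, sierra:85, oscar:97}
print next → mike; now {romeo:43, golf:80, sierra:85, oscar:97}
print next → romeo; now {golf:80, sierra:85, oscar:97}
print next → golf; now {sierra:85, oscar:97}
update oscar to priority 53 → {oscar:53, sierra:85}
print next → oscar; now {sierra:85}
update sierra to priority 54 → {sierra:54}

charlie → foxtrot → whiskey → victor → mike → romeo → golf → oscar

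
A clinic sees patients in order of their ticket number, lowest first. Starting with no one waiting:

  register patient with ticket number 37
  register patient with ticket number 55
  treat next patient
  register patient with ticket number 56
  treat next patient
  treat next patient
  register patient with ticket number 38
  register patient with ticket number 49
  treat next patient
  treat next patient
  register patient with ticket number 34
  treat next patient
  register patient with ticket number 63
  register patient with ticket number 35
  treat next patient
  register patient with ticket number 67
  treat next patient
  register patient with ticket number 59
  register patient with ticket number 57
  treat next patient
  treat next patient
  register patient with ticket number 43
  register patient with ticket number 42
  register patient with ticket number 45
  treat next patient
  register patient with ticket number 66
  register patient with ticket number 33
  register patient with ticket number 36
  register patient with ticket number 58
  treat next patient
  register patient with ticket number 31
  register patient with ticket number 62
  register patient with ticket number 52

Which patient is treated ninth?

57

insert 37 → {37}
insert 55 → {37, 55}
treat next patient → 37; now {55}
insert 56 → {55, 56}
treat next patient → 55; now {56}
treat next patient → 56; now {}
insert 38 → {38}
insert 49 → {38, 49}
treat next patient → 38; now {49}
treat next patient → 49; now {}
insert 34 → {34}
treat next patient → 34; now {}
insert 63 → {63}
insert 35 → {35, 63}
treat next patient → 35; now {63}
insert 67 → {63, 67}
treat next patient → 63; now {67}
insert 59 → {59, 67}
insert 57 → {57, 59, 67}
treat next patient → 57; now {59, 67}
treat next patient → 59; now {67}
insert 43 → {43, 67}
insert 42 → {42, 43, 67}
insert 45 → {42, 43, 45, 67}
treat next patient → 42; now {43, 45, 67}
insert 66 → {43, 45, 66, 67}
insert 33 → {33, 43, 45, 66, 67}
insert 36 → {33, 36, 43, 45, 66, 67}
insert 58 → {33, 36, 43, 45, 58, 66, 67}
treat next patient → 33; now {36, 43, 45, 58, 66, 67}
insert 31 → {31, 36, 43, 45, 58, 66, 67}
insert 62 → {31, 36, 43, 45, 58, 62, 66, 67}
insert 52 → {31, 36, 43, 45, 52, 58, 62, 66, 67}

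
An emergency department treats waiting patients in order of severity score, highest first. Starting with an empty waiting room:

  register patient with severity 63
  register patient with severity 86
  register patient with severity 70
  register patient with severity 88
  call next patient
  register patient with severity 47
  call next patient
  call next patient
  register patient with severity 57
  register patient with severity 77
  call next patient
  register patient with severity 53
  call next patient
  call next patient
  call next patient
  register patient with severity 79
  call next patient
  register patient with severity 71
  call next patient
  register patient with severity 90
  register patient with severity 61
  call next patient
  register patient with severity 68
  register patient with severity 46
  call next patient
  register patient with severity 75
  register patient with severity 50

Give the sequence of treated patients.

[88, 86, 70, 77, 63, 57, 53, 79, 71, 90, 68]

insert 63 → {63}
insert 86 → {86, 63}
insert 70 → {86, 70, 63}
insert 88 → {88, 86, 70, 63}
call next patient → 88; now {86, 70, 63}
insert 47 → {86, 70, 63, 47}
call next patient → 86; now {70, 63, 47}
call next patient → 70; now {63, 47}
insert 57 → {63, 57, 47}
insert 77 → {77, 63, 57, 47}
call next patient → 77; now {63, 57, 47}
insert 53 → {63, 57, 53, 47}
call next patient → 63; now {57, 53, 47}
call next patient → 57; now {53, 47}
call next patient → 53; now {47}
insert 79 → {79, 47}
call next patient → 79; now {47}
insert 71 → {71, 47}
call next patient → 71; now {47}
insert 90 → {90, 47}
insert 61 → {90, 61, 47}
call next patient → 90; now {61, 47}
insert 68 → {68, 61, 47}
insert 46 → {68, 61, 47, 46}
call next patient → 68; now {61, 47, 46}
insert 75 → {75, 61, 47, 46}
insert 50 → {75, 61, 50, 47, 46}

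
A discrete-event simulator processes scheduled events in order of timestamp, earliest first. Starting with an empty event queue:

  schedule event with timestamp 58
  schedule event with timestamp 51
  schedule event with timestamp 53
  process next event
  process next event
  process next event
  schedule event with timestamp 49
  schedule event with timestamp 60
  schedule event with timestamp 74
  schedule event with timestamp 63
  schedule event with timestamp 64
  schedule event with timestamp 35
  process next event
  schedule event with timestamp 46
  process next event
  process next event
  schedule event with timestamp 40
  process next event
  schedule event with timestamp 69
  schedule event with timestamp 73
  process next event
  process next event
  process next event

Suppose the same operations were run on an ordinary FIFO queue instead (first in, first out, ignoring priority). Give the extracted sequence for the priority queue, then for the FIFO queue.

insert 58 → {58}
insert 51 → {51, 58}
insert 53 → {51, 53, 58}
process next event → 51; now {53, 58}
process next event → 53; now {58}
process next event → 58; now {}
insert 49 → {49}
insert 60 → {49, 60}
insert 74 → {49, 60, 74}
insert 63 → {49, 60, 63, 74}
insert 64 → {49, 60, 63, 64, 74}
insert 35 → {35, 49, 60, 63, 64, 74}
process next event → 35; now {49, 60, 63, 64, 74}
insert 46 → {46, 49, 60, 63, 64, 74}
process next event → 46; now {49, 60, 63, 64, 74}
process next event → 49; now {60, 63, 64, 74}
insert 40 → {40, 60, 63, 64, 74}
process next event → 40; now {60, 63, 64, 74}
insert 69 → {60, 63, 64, 69, 74}
insert 73 → {60, 63, 64, 69, 73, 74}
process next event → 60; now {63, 64, 69, 73, 74}
process next event → 63; now {64, 69, 73, 74}
process next event → 64; now {69, 73, 74}

priority queue: [51, 53, 58, 35, 46, 49, 40, 60, 63, 64]; FIFO queue: 58 → 51 → 53 → 49 → 60 → 74 → 63 → 64 → 35 → 46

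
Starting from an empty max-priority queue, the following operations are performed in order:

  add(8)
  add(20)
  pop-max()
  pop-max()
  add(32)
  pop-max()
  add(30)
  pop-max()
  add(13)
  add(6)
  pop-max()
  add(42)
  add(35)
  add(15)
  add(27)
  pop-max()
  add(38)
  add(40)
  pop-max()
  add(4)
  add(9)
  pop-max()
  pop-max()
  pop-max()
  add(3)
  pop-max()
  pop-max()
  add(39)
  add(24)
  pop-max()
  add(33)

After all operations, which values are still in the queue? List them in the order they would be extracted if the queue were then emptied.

33 → 24 → 6 → 4 → 3

insert 8 → {8}
insert 20 → {20, 8}
pop-max → 20; now {8}
pop-max → 8; now {}
insert 32 → {32}
pop-max → 32; now {}
insert 30 → {30}
pop-max → 30; now {}
insert 13 → {13}
insert 6 → {13, 6}
pop-max → 13; now {6}
insert 42 → {42, 6}
insert 35 → {42, 35, 6}
insert 15 → {42, 35, 15, 6}
insert 27 → {42, 35, 27, 15, 6}
pop-max → 42; now {35, 27, 15, 6}
insert 38 → {38, 35, 27, 15, 6}
insert 40 → {40, 38, 35, 27, 15, 6}
pop-max → 40; now {38, 35, 27, 15, 6}
insert 4 → {38, 35, 27, 15, 6, 4}
insert 9 → {38, 35, 27, 15, 9, 6, 4}
pop-max → 38; now {35, 27, 15, 9, 6, 4}
pop-max → 35; now {27, 15, 9, 6, 4}
pop-max → 27; now {15, 9, 6, 4}
insert 3 → {15, 9, 6, 4, 3}
pop-max → 15; now {9, 6, 4, 3}
pop-max → 9; now {6, 4, 3}
insert 39 → {39, 6, 4, 3}
insert 24 → {39, 24, 6, 4, 3}
pop-max → 39; now {24, 6, 4, 3}
insert 33 → {33, 24, 6, 4, 3}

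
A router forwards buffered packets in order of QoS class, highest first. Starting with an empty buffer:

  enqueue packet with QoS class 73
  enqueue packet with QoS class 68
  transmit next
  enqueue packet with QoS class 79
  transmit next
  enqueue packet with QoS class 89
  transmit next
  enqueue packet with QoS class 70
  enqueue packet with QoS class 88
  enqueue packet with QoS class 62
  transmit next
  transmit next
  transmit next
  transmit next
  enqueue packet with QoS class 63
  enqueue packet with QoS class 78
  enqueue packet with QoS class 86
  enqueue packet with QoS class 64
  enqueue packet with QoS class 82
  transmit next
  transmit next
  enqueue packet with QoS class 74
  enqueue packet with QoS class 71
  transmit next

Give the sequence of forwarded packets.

[73, 79, 89, 88, 70, 68, 62, 86, 82, 78]

insert 73 → {73}
insert 68 → {73, 68}
transmit next → 73; now {68}
insert 79 → {79, 68}
transmit next → 79; now {68}
insert 89 → {89, 68}
transmit next → 89; now {68}
insert 70 → {70, 68}
insert 88 → {88, 70, 68}
insert 62 → {88, 70, 68, 62}
transmit next → 88; now {70, 68, 62}
transmit next → 70; now {68, 62}
transmit next → 68; now {62}
transmit next → 62; now {}
insert 63 → {63}
insert 78 → {78, 63}
insert 86 → {86, 78, 63}
insert 64 → {86, 78, 64, 63}
insert 82 → {86, 82, 78, 64, 63}
transmit next → 86; now {82, 78, 64, 63}
transmit next → 82; now {78, 64, 63}
insert 74 → {78, 74, 64, 63}
insert 71 → {78, 74, 71, 64, 63}
transmit next → 78; now {74, 71, 64, 63}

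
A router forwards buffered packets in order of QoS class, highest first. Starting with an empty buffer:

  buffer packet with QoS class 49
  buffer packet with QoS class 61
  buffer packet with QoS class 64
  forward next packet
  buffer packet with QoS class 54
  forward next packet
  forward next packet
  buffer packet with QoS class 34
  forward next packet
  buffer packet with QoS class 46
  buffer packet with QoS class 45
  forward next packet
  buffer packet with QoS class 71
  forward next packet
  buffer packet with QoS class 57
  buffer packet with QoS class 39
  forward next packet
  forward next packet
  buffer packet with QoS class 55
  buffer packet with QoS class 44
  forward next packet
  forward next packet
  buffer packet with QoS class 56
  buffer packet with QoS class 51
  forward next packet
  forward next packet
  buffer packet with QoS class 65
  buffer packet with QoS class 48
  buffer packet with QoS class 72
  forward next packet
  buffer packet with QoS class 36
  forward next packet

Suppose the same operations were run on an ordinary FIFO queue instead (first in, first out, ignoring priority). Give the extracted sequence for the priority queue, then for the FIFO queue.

insert 49 → {49}
insert 61 → {61, 49}
insert 64 → {64, 61, 49}
forward next packet → 64; now {61, 49}
insert 54 → {61, 54, 49}
forward next packet → 61; now {54, 49}
forward next packet → 54; now {49}
insert 34 → {49, 34}
forward next packet → 49; now {34}
insert 46 → {46, 34}
insert 45 → {46, 45, 34}
forward next packet → 46; now {45, 34}
insert 71 → {71, 45, 34}
forward next packet → 71; now {45, 34}
insert 57 → {57, 45, 34}
insert 39 → {57, 45, 39, 34}
forward next packet → 57; now {45, 39, 34}
forward next packet → 45; now {39, 34}
insert 55 → {55, 39, 34}
insert 44 → {55, 44, 39, 34}
forward next packet → 55; now {44, 39, 34}
forward next packet → 44; now {39, 34}
insert 56 → {56, 39, 34}
insert 51 → {56, 51, 39, 34}
forward next packet → 56; now {51, 39, 34}
forward next packet → 51; now {39, 34}
insert 65 → {65, 39, 34}
insert 48 → {65, 48, 39, 34}
insert 72 → {72, 65, 48, 39, 34}
forward next packet → 72; now {65, 48, 39, 34}
insert 36 → {65, 48, 39, 36, 34}
forward next packet → 65; now {48, 39, 36, 34}

priority queue: 64, 61, 54, 49, 46, 71, 57, 45, 55, 44, 56, 51, 72, 65; FIFO queue: 49, 61, 64, 54, 34, 46, 45, 71, 57, 39, 55, 44, 56, 51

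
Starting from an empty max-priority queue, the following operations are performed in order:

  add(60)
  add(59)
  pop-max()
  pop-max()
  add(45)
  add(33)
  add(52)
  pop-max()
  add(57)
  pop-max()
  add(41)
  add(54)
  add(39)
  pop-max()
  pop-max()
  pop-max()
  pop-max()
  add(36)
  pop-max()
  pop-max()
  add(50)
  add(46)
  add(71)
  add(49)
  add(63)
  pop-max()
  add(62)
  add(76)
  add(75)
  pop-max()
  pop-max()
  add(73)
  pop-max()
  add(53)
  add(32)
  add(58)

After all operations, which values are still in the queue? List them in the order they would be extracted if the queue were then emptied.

insert 60 → {60}
insert 59 → {60, 59}
pop-max → 60; now {59}
pop-max → 59; now {}
insert 45 → {45}
insert 33 → {45, 33}
insert 52 → {52, 45, 33}
pop-max → 52; now {45, 33}
insert 57 → {57, 45, 33}
pop-max → 57; now {45, 33}
insert 41 → {45, 41, 33}
insert 54 → {54, 45, 41, 33}
insert 39 → {54, 45, 41, 39, 33}
pop-max → 54; now {45, 41, 39, 33}
pop-max → 45; now {41, 39, 33}
pop-max → 41; now {39, 33}
pop-max → 39; now {33}
insert 36 → {36, 33}
pop-max → 36; now {33}
pop-max → 33; now {}
insert 50 → {50}
insert 46 → {50, 46}
insert 71 → {71, 50, 46}
insert 49 → {71, 50, 49, 46}
insert 63 → {71, 63, 50, 49, 46}
pop-max → 71; now {63, 50, 49, 46}
insert 62 → {63, 62, 50, 49, 46}
insert 76 → {76, 63, 62, 50, 49, 46}
insert 75 → {76, 75, 63, 62, 50, 49, 46}
pop-max → 76; now {75, 63, 62, 50, 49, 46}
pop-max → 75; now {63, 62, 50, 49, 46}
insert 73 → {73, 63, 62, 50, 49, 46}
pop-max → 73; now {63, 62, 50, 49, 46}
insert 53 → {63, 62, 53, 50, 49, 46}
insert 32 → {63, 62, 53, 50, 49, 46, 32}
insert 58 → {63, 62, 58, 53, 50, 49, 46, 32}

63, 62, 58, 53, 50, 49, 46, 32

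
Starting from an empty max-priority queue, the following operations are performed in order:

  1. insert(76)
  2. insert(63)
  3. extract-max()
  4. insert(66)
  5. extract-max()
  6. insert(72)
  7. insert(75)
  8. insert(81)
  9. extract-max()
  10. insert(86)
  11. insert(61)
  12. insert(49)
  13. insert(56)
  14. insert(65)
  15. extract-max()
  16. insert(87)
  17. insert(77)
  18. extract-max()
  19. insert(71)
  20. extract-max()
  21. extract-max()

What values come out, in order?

insert 76 → {76}
insert 63 → {76, 63}
extract-max → 76; now {63}
insert 66 → {66, 63}
extract-max → 66; now {63}
insert 72 → {72, 63}
insert 75 → {75, 72, 63}
insert 81 → {81, 75, 72, 63}
extract-max → 81; now {75, 72, 63}
insert 86 → {86, 75, 72, 63}
insert 61 → {86, 75, 72, 63, 61}
insert 49 → {86, 75, 72, 63, 61, 49}
insert 56 → {86, 75, 72, 63, 61, 56, 49}
insert 65 → {86, 75, 72, 65, 63, 61, 56, 49}
extract-max → 86; now {75, 72, 65, 63, 61, 56, 49}
insert 87 → {87, 75, 72, 65, 63, 61, 56, 49}
insert 77 → {87, 77, 75, 72, 65, 63, 61, 56, 49}
extract-max → 87; now {77, 75, 72, 65, 63, 61, 56, 49}
insert 71 → {77, 75, 72, 71, 65, 63, 61, 56, 49}
extract-max → 77; now {75, 72, 71, 65, 63, 61, 56, 49}
extract-max → 75; now {72, 71, 65, 63, 61, 56, 49}

[76, 66, 81, 86, 87, 77, 75]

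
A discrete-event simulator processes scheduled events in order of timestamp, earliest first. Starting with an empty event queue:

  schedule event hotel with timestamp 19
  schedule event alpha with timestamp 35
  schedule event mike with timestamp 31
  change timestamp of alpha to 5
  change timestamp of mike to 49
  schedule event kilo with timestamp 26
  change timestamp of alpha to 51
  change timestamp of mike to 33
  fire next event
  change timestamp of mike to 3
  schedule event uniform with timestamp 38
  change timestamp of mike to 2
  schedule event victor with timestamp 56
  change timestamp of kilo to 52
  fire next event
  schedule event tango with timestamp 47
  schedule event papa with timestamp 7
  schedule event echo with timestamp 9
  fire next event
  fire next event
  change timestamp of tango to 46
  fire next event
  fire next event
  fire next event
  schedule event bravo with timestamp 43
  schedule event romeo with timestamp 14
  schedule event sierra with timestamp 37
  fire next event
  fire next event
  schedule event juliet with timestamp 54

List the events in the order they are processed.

hotel → mike → papa → echo → uniform → tango → alpha → romeo → sierra

add hotel (timestamp 19) → {hotel:19}
add alpha (timestamp 35) → {hotel:19, alpha:35}
add mike (timestamp 31) → {hotel:19, mike:31, alpha:35}
update alpha to timestamp 5 → {alpha:5, hotel:19, mike:31}
update mike to timestamp 49 → {alpha:5, hotel:19, mike:49}
add kilo (timestamp 26) → {alpha:5, hotel:19, kilo:26, mike:49}
update alpha to timestamp 51 → {hotel:19, kilo:26, mike:49, alpha:51}
update mike to timestamp 33 → {hotel:19, kilo:26, mike:33, alpha:51}
fire next event → hotel; now {kilo:26, mike:33, alpha:51}
update mike to timestamp 3 → {mike:3, kilo:26, alpha:51}
add uniform (timestamp 38) → {mike:3, kilo:26, uniform:38, alpha:51}
update mike to timestamp 2 → {mike:2, kilo:26, uniform:38, alpha:51}
add victor (timestamp 56) → {mike:2, kilo:26, uniform:38, alpha:51, victor:56}
update kilo to timestamp 52 → {mike:2, uniform:38, alpha:51, kilo:52, victor:56}
fire next event → mike; now {uniform:38, alpha:51, kilo:52, victor:56}
add tango (timestamp 47) → {uniform:38, tango:47, alpha:51, kilo:52, victor:56}
add papa (timestamp 7) → {papa:7, uniform:38, tango:47, alpha:51, kilo:52, victor:56}
add echo (timestamp 9) → {papa:7, echo:9, uniform:38, tango:47, alpha:51, kilo:52, victor:56}
fire next event → papa; now {echo:9, uniform:38, tango:47, alpha:51, kilo:52, victor:56}
fire next event → echo; now {uniform:38, tango:47, alpha:51, kilo:52, victor:56}
update tango to timestamp 46 → {uniform:38, tango:46, alpha:51, kilo:52, victor:56}
fire next event → uniform; now {tango:46, alpha:51, kilo:52, victor:56}
fire next event → tango; now {alpha:51, kilo:52, victor:56}
fire next event → alpha; now {kilo:52, victor:56}
add bravo (timestamp 43) → {bravo:43, kilo:52, victor:56}
add romeo (timestamp 14) → {romeo:14, bravo:43, kilo:52, victor:56}
add sierra (timestamp 37) → {romeo:14, sierra:37, bravo:43, kilo:52, victor:56}
fire next event → romeo; now {sierra:37, bravo:43, kilo:52, victor:56}
fire next event → sierra; now {bravo:43, kilo:52, victor:56}
add juliet (timestamp 54) → {bravo:43, kilo:52, juliet:54, victor:56}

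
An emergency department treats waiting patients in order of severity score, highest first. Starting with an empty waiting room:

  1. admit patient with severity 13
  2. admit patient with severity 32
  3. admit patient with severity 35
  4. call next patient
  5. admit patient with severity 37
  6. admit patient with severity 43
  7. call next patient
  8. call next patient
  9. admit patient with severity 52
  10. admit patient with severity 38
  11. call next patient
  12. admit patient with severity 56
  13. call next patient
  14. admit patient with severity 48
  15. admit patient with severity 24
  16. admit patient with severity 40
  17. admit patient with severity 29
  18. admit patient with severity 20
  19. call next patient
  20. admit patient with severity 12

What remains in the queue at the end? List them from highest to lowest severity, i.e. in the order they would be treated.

40, 38, 32, 29, 24, 20, 13, 12

insert 13 → {13}
insert 32 → {32, 13}
insert 35 → {35, 32, 13}
call next patient → 35; now {32, 13}
insert 37 → {37, 32, 13}
insert 43 → {43, 37, 32, 13}
call next patient → 43; now {37, 32, 13}
call next patient → 37; now {32, 13}
insert 52 → {52, 32, 13}
insert 38 → {52, 38, 32, 13}
call next patient → 52; now {38, 32, 13}
insert 56 → {56, 38, 32, 13}
call next patient → 56; now {38, 32, 13}
insert 48 → {48, 38, 32, 13}
insert 24 → {48, 38, 32, 24, 13}
insert 40 → {48, 40, 38, 32, 24, 13}
insert 29 → {48, 40, 38, 32, 29, 24, 13}
insert 20 → {48, 40, 38, 32, 29, 24, 20, 13}
call next patient → 48; now {40, 38, 32, 29, 24, 20, 13}
insert 12 → {40, 38, 32, 29, 24, 20, 13, 12}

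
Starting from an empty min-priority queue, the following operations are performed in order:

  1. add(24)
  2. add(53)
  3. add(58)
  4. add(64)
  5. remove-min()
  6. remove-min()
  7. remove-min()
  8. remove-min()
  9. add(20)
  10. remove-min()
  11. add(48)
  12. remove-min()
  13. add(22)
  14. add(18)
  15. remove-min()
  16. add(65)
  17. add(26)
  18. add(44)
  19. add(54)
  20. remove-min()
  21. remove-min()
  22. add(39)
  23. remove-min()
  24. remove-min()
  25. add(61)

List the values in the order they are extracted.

insert 24 → {24}
insert 53 → {24, 53}
insert 58 → {24, 53, 58}
insert 64 → {24, 53, 58, 64}
remove-min → 24; now {53, 58, 64}
remove-min → 53; now {58, 64}
remove-min → 58; now {64}
remove-min → 64; now {}
insert 20 → {20}
remove-min → 20; now {}
insert 48 → {48}
remove-min → 48; now {}
insert 22 → {22}
insert 18 → {18, 22}
remove-min → 18; now {22}
insert 65 → {22, 65}
insert 26 → {22, 26, 65}
insert 44 → {22, 26, 44, 65}
insert 54 → {22, 26, 44, 54, 65}
remove-min → 22; now {26, 44, 54, 65}
remove-min → 26; now {44, 54, 65}
insert 39 → {39, 44, 54, 65}
remove-min → 39; now {44, 54, 65}
remove-min → 44; now {54, 65}
insert 61 → {54, 61, 65}

24, 53, 58, 64, 20, 48, 18, 22, 26, 39, 44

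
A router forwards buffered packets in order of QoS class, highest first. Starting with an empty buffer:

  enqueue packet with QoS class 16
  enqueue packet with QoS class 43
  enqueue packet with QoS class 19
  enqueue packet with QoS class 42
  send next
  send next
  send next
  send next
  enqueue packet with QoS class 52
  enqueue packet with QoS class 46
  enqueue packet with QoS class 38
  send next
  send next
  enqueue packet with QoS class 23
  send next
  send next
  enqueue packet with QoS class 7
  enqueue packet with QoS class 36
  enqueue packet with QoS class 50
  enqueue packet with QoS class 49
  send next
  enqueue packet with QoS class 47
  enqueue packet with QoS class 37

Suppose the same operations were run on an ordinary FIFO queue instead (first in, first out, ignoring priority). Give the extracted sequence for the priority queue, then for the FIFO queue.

priority queue: 43, 42, 19, 16, 52, 46, 38, 23, 50; FIFO queue: 16 → 43 → 19 → 42 → 52 → 46 → 38 → 23 → 7

insert 16 → {16}
insert 43 → {43, 16}
insert 19 → {43, 19, 16}
insert 42 → {43, 42, 19, 16}
send next → 43; now {42, 19, 16}
send next → 42; now {19, 16}
send next → 19; now {16}
send next → 16; now {}
insert 52 → {52}
insert 46 → {52, 46}
insert 38 → {52, 46, 38}
send next → 52; now {46, 38}
send next → 46; now {38}
insert 23 → {38, 23}
send next → 38; now {23}
send next → 23; now {}
insert 7 → {7}
insert 36 → {36, 7}
insert 50 → {50, 36, 7}
insert 49 → {50, 49, 36, 7}
send next → 50; now {49, 36, 7}
insert 47 → {49, 47, 36, 7}
insert 37 → {49, 47, 37, 36, 7}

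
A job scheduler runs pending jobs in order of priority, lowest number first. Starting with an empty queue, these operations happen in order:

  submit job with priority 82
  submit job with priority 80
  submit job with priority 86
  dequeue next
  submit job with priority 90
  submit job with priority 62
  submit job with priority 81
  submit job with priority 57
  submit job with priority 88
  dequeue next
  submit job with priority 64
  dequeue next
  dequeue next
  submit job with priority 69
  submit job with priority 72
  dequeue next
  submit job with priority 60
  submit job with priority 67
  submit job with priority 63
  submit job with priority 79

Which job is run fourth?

64

insert 82 → {82}
insert 80 → {80, 82}
insert 86 → {80, 82, 86}
dequeue next → 80; now {82, 86}
insert 90 → {82, 86, 90}
insert 62 → {62, 82, 86, 90}
insert 81 → {62, 81, 82, 86, 90}
insert 57 → {57, 62, 81, 82, 86, 90}
insert 88 → {57, 62, 81, 82, 86, 88, 90}
dequeue next → 57; now {62, 81, 82, 86, 88, 90}
insert 64 → {62, 64, 81, 82, 86, 88, 90}
dequeue next → 62; now {64, 81, 82, 86, 88, 90}
dequeue next → 64; now {81, 82, 86, 88, 90}
insert 69 → {69, 81, 82, 86, 88, 90}
insert 72 → {69, 72, 81, 82, 86, 88, 90}
dequeue next → 69; now {72, 81, 82, 86, 88, 90}
insert 60 → {60, 72, 81, 82, 86, 88, 90}
insert 67 → {60, 67, 72, 81, 82, 86, 88, 90}
insert 63 → {60, 63, 67, 72, 81, 82, 86, 88, 90}
insert 79 → {60, 63, 67, 72, 79, 81, 82, 86, 88, 90}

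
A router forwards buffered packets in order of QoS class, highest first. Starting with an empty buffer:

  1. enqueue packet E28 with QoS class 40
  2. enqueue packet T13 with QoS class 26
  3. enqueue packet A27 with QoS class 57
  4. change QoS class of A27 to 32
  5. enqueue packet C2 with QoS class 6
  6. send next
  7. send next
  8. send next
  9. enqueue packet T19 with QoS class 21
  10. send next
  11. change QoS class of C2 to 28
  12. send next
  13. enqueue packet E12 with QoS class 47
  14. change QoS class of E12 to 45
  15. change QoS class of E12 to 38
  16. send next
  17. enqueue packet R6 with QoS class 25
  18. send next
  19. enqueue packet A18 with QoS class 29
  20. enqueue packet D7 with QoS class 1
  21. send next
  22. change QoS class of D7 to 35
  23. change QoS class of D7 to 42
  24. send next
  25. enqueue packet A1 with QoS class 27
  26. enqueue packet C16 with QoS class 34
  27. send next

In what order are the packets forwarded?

E28 → A27 → T13 → T19 → C2 → E12 → R6 → A18 → D7 → C16

add E28 (QoS class 40) → {E28:40}
add T13 (QoS class 26) → {E28:40, T13:26}
add A27 (QoS class 57) → {A27:57, E28:40, T13:26}
update A27 to QoS class 32 → {E28:40, A27:32, T13:26}
add C2 (QoS class 6) → {E28:40, A27:32, T13:26, C2:6}
send next → E28; now {A27:32, T13:26, C2:6}
send next → A27; now {T13:26, C2:6}
send next → T13; now {C2:6}
add T19 (QoS class 21) → {T19:21, C2:6}
send next → T19; now {C2:6}
update C2 to QoS class 28 → {C2:28}
send next → C2; now {}
add E12 (QoS class 47) → {E12:47}
update E12 to QoS class 45 → {E12:45}
update E12 to QoS class 38 → {E12:38}
send next → E12; now {}
add R6 (QoS class 25) → {R6:25}
send next → R6; now {}
add A18 (QoS class 29) → {A18:29}
add D7 (QoS class 1) → {A18:29, D7:1}
send next → A18; now {D7:1}
update D7 to QoS class 35 → {D7:35}
update D7 to QoS class 42 → {D7:42}
send next → D7; now {}
add A1 (QoS class 27) → {A1:27}
add C16 (QoS class 34) → {C16:34, A1:27}
send next → C16; now {A1:27}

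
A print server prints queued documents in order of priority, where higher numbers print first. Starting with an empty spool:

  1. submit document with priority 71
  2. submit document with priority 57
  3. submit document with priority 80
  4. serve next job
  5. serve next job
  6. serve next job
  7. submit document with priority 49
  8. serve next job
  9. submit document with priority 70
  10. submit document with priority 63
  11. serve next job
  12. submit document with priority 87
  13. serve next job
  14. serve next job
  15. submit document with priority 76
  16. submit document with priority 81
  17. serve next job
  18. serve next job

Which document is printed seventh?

63

insert 71 → {71}
insert 57 → {71, 57}
insert 80 → {80, 71, 57}
serve next job → 80; now {71, 57}
serve next job → 71; now {57}
serve next job → 57; now {}
insert 49 → {49}
serve next job → 49; now {}
insert 70 → {70}
insert 63 → {70, 63}
serve next job → 70; now {63}
insert 87 → {87, 63}
serve next job → 87; now {63}
serve next job → 63; now {}
insert 76 → {76}
insert 81 → {81, 76}
serve next job → 81; now {76}
serve next job → 76; now {}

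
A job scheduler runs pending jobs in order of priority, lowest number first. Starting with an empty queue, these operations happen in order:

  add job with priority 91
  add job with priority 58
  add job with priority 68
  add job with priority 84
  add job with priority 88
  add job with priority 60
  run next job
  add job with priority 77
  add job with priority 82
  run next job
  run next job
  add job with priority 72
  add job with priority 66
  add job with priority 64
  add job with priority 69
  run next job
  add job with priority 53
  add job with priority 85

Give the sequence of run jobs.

insert 91 → {91}
insert 58 → {58, 91}
insert 68 → {58, 68, 91}
insert 84 → {58, 68, 84, 91}
insert 88 → {58, 68, 84, 88, 91}
insert 60 → {58, 60, 68, 84, 88, 91}
run next job → 58; now {60, 68, 84, 88, 91}
insert 77 → {60, 68, 77, 84, 88, 91}
insert 82 → {60, 68, 77, 82, 84, 88, 91}
run next job → 60; now {68, 77, 82, 84, 88, 91}
run next job → 68; now {77, 82, 84, 88, 91}
insert 72 → {72, 77, 82, 84, 88, 91}
insert 66 → {66, 72, 77, 82, 84, 88, 91}
insert 64 → {64, 66, 72, 77, 82, 84, 88, 91}
insert 69 → {64, 66, 69, 72, 77, 82, 84, 88, 91}
run next job → 64; now {66, 69, 72, 77, 82, 84, 88, 91}
insert 53 → {53, 66, 69, 72, 77, 82, 84, 88, 91}
insert 85 → {53, 66, 69, 72, 77, 82, 84, 85, 88, 91}

58 → 60 → 68 → 64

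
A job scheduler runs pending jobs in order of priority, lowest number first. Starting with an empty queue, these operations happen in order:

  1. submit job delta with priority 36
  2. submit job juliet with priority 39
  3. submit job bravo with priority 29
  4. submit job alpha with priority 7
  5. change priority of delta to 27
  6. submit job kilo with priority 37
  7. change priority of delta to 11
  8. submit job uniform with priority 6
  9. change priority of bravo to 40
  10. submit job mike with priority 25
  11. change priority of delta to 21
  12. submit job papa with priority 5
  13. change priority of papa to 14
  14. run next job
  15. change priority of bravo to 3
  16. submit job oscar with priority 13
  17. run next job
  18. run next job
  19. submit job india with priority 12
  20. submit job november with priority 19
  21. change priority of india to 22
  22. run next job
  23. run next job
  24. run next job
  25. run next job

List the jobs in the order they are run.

uniform, bravo, alpha, oscar, papa, november, delta

add delta (priority 36) → {delta:36}
add juliet (priority 39) → {delta:36, juliet:39}
add bravo (priority 29) → {bravo:29, delta:36, juliet:39}
add alpha (priority 7) → {alpha:7, bravo:29, delta:36, juliet:39}
update delta to priority 27 → {alpha:7, delta:27, bravo:29, juliet:39}
add kilo (priority 37) → {alpha:7, delta:27, bravo:29, kilo:37, juliet:39}
update delta to priority 11 → {alpha:7, delta:11, bravo:29, kilo:37, juliet:39}
add uniform (priority 6) → {uniform:6, alpha:7, delta:11, bravo:29, kilo:37, juliet:39}
update bravo to priority 40 → {uniform:6, alpha:7, delta:11, kilo:37, juliet:39, bravo:40}
add mike (priority 25) → {uniform:6, alpha:7, delta:11, mike:25, kilo:37, juliet:39, bravo:40}
update delta to priority 21 → {uniform:6, alpha:7, delta:21, mike:25, kilo:37, juliet:39, bravo:40}
add papa (priority 5) → {papa:5, uniform:6, alpha:7, delta:21, mike:25, kilo:37, juliet:39, bravo:40}
update papa to priority 14 → {uniform:6, alpha:7, papa:14, delta:21, mike:25, kilo:37, juliet:39, bravo:40}
run next job → uniform; now {alpha:7, papa:14, delta:21, mike:25, kilo:37, juliet:39, bravo:40}
update bravo to priority 3 → {bravo:3, alpha:7, papa:14, delta:21, mike:25, kilo:37, juliet:39}
add oscar (priority 13) → {bravo:3, alpha:7, oscar:13, papa:14, delta:21, mike:25, kilo:37, juliet:39}
run next job → bravo; now {alpha:7, oscar:13, papa:14, delta:21, mike:25, kilo:37, juliet:39}
run next job → alpha; now {oscar:13, papa:14, delta:21, mike:25, kilo:37, juliet:39}
add india (priority 12) → {india:12, oscar:13, papa:14, delta:21, mike:25, kilo:37, juliet:39}
add november (priority 19) → {india:12, oscar:13, papa:14, november:19, delta:21, mike:25, kilo:37, juliet:39}
update india to priority 22 → {oscar:13, papa:14, november:19, delta:21, india:22, mike:25, kilo:37, juliet:39}
run next job → oscar; now {papa:14, november:19, delta:21, india:22, mike:25, kilo:37, juliet:39}
run next job → papa; now {november:19, delta:21, india:22, mike:25, kilo:37, juliet:39}
run next job → november; now {delta:21, india:22, mike:25, kilo:37, juliet:39}
run next job → delta; now {india:22, mike:25, kilo:37, juliet:39}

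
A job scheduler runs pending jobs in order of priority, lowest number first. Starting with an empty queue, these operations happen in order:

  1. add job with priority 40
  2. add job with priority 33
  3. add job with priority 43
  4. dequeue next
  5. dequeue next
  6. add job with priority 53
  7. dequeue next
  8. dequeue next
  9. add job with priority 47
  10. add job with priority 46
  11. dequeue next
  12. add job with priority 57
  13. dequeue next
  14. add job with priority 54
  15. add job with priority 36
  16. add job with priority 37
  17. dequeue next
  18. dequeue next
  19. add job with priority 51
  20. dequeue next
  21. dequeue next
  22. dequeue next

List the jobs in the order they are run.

[33, 40, 43, 53, 46, 47, 36, 37, 51, 54, 57]

insert 40 → {40}
insert 33 → {33, 40}
insert 43 → {33, 40, 43}
dequeue next → 33; now {40, 43}
dequeue next → 40; now {43}
insert 53 → {43, 53}
dequeue next → 43; now {53}
dequeue next → 53; now {}
insert 47 → {47}
insert 46 → {46, 47}
dequeue next → 46; now {47}
insert 57 → {47, 57}
dequeue next → 47; now {57}
insert 54 → {54, 57}
insert 36 → {36, 54, 57}
insert 37 → {36, 37, 54, 57}
dequeue next → 36; now {37, 54, 57}
dequeue next → 37; now {54, 57}
insert 51 → {51, 54, 57}
dequeue next → 51; now {54, 57}
dequeue next → 54; now {57}
dequeue next → 57; now {}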